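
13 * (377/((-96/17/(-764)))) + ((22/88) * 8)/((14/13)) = 111395141/168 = 663066.32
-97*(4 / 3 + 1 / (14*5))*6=-27451 / 35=-784.31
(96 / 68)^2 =576 / 289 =1.99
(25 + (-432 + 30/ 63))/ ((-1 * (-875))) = -8537/ 18375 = -0.46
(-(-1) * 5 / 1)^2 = 25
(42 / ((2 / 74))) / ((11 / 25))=38850 / 11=3531.82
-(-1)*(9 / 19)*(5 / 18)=5 / 38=0.13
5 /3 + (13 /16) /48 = 431 /256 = 1.68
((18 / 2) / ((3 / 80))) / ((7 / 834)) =200160 / 7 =28594.29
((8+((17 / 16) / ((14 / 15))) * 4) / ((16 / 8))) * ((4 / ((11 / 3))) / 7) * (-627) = -120213 / 196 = -613.33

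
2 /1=2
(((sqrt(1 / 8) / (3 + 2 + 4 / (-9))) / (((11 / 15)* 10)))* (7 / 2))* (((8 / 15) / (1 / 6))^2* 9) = 27216* sqrt(2) / 11275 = 3.41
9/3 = 3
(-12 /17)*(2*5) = -120 /17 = -7.06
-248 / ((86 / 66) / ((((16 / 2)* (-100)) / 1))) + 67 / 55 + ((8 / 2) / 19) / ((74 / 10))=253149560643 / 1662595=152261.71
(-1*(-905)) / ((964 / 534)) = 241635 / 482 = 501.32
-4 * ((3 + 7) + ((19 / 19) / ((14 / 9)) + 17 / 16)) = -1311 / 28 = -46.82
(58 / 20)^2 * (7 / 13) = 5887 / 1300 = 4.53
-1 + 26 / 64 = -19 / 32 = -0.59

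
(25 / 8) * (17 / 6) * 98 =20825 / 24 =867.71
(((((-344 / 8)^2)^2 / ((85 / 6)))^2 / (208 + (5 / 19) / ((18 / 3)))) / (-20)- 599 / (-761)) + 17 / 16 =-146015710975685218551 / 10432112186000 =-13996754.29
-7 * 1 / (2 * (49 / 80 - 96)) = 0.04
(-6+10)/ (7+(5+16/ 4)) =1/ 4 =0.25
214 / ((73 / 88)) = 18832 / 73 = 257.97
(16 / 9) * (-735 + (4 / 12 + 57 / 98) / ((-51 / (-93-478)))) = -86935928 / 67473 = -1288.46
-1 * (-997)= 997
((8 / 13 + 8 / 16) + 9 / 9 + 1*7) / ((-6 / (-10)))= 395 / 26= 15.19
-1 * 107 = -107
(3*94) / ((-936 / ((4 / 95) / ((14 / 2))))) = -47 / 25935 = -0.00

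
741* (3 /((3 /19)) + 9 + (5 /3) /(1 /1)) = 21983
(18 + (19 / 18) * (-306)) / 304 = -305 / 304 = -1.00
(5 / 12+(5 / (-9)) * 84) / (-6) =185 / 24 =7.71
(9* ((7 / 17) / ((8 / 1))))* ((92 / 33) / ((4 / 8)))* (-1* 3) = -1449 / 187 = -7.75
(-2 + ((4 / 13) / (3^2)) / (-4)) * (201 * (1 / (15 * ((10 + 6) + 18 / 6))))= -3149 / 2223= -1.42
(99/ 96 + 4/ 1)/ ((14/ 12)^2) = 3.70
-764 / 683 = -1.12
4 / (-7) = -4 / 7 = -0.57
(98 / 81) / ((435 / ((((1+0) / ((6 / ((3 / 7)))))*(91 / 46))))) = 637 / 1620810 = 0.00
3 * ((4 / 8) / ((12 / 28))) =7 / 2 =3.50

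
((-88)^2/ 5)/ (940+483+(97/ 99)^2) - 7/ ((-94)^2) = 83769325133/ 77073291220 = 1.09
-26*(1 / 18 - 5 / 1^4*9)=10517 / 9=1168.56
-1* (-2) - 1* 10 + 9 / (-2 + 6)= -23 / 4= -5.75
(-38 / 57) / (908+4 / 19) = -19 / 25884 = -0.00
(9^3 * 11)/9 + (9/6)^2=893.25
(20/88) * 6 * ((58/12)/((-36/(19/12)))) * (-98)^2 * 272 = -224901670/297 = -757244.68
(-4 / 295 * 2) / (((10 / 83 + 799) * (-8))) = 83 / 19566465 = 0.00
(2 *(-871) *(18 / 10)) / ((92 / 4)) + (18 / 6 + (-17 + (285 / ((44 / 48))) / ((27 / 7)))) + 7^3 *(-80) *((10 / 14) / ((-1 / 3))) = 222881396 / 3795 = 58730.28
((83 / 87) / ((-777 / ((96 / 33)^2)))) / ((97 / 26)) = -2209792 / 793409463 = -0.00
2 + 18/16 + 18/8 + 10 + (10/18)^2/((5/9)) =1147/72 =15.93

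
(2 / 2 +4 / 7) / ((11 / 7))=1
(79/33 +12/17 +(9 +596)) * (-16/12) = -1364576/1683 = -810.80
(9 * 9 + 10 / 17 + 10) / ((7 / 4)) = 6228 / 119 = 52.34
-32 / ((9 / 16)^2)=-8192 / 81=-101.14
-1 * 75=-75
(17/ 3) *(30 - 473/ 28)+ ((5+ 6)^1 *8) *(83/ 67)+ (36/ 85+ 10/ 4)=89080223/ 478380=186.21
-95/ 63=-1.51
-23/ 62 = -0.37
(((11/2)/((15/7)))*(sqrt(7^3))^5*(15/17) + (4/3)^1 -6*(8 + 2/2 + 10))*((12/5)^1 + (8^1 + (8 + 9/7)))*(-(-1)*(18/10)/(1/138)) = -96413148/175 + 3876053718537*sqrt(7)/425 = 24129035438.49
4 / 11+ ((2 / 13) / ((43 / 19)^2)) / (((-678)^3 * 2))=29966038719325 / 82406606489064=0.36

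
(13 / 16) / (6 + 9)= 13 / 240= 0.05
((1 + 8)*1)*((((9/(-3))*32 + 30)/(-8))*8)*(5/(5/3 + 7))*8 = 35640/13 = 2741.54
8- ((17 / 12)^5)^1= 570799 / 248832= 2.29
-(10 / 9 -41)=39.89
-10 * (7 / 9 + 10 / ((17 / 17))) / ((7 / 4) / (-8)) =31040 / 63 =492.70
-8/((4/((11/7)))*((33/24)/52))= -832/7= -118.86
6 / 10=3 / 5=0.60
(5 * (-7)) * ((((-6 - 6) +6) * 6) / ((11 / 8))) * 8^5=330301440 / 11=30027403.64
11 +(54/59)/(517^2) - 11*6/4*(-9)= 5030646377/31540102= 159.50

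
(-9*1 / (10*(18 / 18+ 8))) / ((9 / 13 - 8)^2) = -169 / 90250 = -0.00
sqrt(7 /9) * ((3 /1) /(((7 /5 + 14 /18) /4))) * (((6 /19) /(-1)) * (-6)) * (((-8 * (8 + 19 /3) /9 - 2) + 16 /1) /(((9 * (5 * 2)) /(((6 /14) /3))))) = 136 * sqrt(7) /19551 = 0.02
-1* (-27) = 27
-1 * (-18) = 18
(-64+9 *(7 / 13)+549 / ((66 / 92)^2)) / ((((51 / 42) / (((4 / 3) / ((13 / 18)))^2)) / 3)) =38342844288 / 4519229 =8484.38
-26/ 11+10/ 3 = 32/ 33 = 0.97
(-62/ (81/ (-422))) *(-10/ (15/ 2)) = -430.68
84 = 84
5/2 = 2.50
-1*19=-19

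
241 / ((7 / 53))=12773 / 7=1824.71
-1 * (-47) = 47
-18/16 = -9/8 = -1.12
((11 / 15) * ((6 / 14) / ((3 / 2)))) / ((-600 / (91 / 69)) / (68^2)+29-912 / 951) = 52402636 / 6988547205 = 0.01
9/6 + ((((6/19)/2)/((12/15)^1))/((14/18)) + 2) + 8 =6253/532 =11.75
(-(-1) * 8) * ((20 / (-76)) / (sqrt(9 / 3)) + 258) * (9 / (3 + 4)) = 18576 / 7 - 120 * sqrt(3) / 133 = 2652.15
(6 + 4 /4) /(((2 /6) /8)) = 168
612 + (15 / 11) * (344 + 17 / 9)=1083.67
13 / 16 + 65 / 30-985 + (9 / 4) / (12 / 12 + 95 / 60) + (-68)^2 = 5420561 / 1488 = 3642.85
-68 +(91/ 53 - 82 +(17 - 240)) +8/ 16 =-39303/ 106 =-370.78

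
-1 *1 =-1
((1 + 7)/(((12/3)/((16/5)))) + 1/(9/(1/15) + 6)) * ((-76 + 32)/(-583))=18068/37365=0.48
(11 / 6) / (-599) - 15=-53921 / 3594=-15.00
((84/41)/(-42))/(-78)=1/1599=0.00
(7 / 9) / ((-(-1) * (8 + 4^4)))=7 / 2376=0.00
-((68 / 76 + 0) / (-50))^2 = -289 / 902500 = -0.00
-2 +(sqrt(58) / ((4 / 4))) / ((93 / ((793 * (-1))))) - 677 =-679 - 793 * sqrt(58) / 93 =-743.94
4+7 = 11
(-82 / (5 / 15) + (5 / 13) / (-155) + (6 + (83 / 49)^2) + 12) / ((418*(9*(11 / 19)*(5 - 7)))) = 12102201 / 234159926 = 0.05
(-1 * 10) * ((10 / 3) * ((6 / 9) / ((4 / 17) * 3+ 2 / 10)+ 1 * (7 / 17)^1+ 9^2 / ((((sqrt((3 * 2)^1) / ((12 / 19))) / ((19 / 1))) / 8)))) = -43200 * sqrt(6) - 450700 / 11781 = -105856.21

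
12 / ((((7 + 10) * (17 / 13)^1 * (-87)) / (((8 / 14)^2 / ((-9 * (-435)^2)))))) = 832 / 699379573725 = 0.00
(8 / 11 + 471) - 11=5068 / 11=460.73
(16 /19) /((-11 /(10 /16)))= -10 /209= -0.05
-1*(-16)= 16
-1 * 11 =-11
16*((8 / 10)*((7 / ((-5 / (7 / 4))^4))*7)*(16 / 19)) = 470596 / 59375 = 7.93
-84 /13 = -6.46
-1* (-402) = 402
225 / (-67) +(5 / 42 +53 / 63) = -20243 / 8442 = -2.40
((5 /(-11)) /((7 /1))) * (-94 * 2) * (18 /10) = 21.97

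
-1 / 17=-0.06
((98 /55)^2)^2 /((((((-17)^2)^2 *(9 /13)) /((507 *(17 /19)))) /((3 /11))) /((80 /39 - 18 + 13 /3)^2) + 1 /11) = 3417523917626 /1205324484375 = 2.84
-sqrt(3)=-1.73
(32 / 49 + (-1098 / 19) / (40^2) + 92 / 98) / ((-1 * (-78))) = 386233 / 19364800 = 0.02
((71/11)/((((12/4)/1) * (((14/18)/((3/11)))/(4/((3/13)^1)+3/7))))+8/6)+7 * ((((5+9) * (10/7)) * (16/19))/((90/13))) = 32202839/1013859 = 31.76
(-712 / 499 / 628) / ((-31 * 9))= 178 / 21857697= 0.00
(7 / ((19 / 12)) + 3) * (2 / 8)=141 / 76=1.86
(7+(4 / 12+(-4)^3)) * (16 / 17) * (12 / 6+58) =-3200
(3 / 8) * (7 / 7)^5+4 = 35 / 8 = 4.38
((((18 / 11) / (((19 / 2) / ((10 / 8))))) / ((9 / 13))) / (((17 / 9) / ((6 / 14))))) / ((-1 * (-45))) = 39 / 24871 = 0.00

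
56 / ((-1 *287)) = -8 / 41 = -0.20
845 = 845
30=30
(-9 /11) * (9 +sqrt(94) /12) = -81 /11 - 3 * sqrt(94) /44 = -8.02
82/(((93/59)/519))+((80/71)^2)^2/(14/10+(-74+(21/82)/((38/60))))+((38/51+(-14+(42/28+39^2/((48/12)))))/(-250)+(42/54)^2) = 1372562466795794329558973/50838904521038349000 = 26998.27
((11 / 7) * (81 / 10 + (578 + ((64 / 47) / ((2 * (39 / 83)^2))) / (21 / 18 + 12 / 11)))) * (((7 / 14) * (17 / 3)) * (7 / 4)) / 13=3900465100367 / 11077625520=352.10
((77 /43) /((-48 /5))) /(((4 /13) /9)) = -15015 /2752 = -5.46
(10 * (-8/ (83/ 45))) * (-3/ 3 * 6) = 21600/ 83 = 260.24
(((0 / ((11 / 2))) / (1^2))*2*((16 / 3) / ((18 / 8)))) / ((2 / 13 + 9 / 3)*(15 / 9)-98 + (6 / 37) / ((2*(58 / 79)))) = 0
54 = 54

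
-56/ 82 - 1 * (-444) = 18176/ 41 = 443.32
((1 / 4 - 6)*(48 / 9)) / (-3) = 92 / 9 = 10.22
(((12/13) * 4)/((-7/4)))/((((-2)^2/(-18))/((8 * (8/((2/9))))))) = 248832/91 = 2734.42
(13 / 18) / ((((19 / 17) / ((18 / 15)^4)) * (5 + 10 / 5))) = 15912 / 83125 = 0.19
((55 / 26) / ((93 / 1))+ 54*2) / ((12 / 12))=108.02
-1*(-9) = 9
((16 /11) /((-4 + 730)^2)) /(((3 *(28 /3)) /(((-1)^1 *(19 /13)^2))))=-361 /1714709997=-0.00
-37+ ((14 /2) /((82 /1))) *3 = -3013 /82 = -36.74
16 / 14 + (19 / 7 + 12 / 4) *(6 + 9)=608 / 7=86.86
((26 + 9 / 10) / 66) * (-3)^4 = 7263 / 220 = 33.01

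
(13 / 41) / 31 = 0.01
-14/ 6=-7/ 3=-2.33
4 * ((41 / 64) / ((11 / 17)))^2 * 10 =2429045 / 61952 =39.21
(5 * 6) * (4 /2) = 60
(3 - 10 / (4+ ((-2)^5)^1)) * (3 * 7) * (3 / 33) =141 / 22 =6.41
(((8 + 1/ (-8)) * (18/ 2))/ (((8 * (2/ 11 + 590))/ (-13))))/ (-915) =9009/ 42241280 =0.00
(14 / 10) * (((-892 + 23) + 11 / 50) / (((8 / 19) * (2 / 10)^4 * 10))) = -5777387 / 32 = -180543.34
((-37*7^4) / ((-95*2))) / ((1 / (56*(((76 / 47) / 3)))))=9949744 / 705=14113.11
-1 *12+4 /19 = -224 /19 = -11.79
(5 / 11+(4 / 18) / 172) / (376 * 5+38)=3881 / 16329852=0.00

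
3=3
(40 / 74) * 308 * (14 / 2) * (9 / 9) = 43120 / 37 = 1165.41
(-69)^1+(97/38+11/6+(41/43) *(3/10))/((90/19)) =-7896389/116100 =-68.01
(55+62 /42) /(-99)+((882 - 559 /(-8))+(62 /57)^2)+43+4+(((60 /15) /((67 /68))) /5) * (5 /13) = 999.80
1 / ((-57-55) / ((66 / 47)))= -33 / 2632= -0.01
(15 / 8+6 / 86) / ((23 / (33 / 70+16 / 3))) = 11819 / 24080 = 0.49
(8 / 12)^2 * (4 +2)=2.67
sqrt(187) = 13.67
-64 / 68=-16 / 17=-0.94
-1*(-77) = 77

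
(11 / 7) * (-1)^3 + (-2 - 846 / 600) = -3487 / 700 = -4.98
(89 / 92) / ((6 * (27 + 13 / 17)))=0.01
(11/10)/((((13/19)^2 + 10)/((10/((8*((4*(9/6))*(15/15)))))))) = 3971/181392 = 0.02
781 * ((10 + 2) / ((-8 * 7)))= -2343 / 14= -167.36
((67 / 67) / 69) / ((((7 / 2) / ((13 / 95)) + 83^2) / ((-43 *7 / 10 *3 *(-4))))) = 15652 / 20674585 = 0.00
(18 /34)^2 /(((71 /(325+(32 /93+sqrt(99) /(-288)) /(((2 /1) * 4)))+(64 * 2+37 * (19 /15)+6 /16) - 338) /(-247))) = 31782921191424 * sqrt(11) /13861626644368972661015+5903891077286669239656 /13861626644368972661015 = 0.43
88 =88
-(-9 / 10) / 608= 9 / 6080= 0.00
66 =66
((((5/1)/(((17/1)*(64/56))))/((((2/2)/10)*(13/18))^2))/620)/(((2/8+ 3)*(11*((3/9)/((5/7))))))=60750/12736009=0.00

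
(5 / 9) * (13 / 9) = 65 / 81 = 0.80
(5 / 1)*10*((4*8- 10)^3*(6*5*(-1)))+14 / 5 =-79859986 / 5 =-15971997.20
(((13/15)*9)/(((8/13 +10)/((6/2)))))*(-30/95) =-1521/2185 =-0.70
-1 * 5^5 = -3125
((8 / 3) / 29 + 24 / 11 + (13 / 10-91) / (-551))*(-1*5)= -443041 / 36366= -12.18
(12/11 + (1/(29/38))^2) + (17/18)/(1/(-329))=-307.91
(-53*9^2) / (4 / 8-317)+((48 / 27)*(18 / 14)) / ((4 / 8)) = 26786 / 1477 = 18.14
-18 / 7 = -2.57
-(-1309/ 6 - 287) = 3031/ 6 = 505.17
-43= -43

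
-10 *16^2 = -2560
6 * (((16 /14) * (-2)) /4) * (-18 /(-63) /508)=-0.00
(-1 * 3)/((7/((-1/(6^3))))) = 1/504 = 0.00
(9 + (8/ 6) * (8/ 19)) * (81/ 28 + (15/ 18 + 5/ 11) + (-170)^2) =14555567335/ 52668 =276364.54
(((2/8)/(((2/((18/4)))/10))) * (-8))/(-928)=45/928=0.05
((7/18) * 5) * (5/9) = 175/162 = 1.08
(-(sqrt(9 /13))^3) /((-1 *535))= 27 *sqrt(13) /90415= 0.00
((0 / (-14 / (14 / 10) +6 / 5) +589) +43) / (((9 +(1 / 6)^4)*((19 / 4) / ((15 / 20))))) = 2457216 / 221635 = 11.09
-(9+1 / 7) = -64 / 7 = -9.14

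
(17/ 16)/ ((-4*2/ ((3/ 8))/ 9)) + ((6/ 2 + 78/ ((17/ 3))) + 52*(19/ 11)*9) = 157916343/ 191488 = 824.68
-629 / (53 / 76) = -47804 / 53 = -901.96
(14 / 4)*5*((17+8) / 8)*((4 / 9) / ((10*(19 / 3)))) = 175 / 456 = 0.38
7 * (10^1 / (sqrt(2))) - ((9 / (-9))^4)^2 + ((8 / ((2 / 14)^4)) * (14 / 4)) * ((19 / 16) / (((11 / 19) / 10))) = 35 * sqrt(2) + 30336613 / 22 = 1378986.45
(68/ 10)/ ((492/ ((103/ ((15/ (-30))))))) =-1751/ 615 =-2.85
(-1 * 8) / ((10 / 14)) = -56 / 5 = -11.20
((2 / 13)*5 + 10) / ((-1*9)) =-140 / 117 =-1.20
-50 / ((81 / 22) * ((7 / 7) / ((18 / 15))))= -440 / 27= -16.30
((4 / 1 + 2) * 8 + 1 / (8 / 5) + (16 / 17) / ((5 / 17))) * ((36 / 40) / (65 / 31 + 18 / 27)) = 1735101 / 102800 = 16.88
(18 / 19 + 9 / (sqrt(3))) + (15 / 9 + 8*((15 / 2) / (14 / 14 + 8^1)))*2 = 3*sqrt(3) + 1004 / 57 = 22.81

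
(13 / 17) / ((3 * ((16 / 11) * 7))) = 0.03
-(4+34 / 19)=-110 / 19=-5.79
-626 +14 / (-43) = -26932 / 43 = -626.33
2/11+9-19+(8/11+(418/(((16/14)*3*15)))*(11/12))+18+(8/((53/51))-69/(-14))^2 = 574903745963/3270350160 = 175.79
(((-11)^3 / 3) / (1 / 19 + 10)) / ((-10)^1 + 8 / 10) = 126445 / 26358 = 4.80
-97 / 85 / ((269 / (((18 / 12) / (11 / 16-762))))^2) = -55872 / 912618718231285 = -0.00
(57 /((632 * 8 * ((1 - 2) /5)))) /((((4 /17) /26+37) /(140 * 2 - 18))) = -8251035 /20676512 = -0.40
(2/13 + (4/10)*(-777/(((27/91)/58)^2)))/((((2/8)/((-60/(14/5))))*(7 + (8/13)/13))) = 97547292973520/675297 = 144450949.69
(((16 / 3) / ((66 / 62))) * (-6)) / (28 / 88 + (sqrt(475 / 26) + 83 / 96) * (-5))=-1745189888 / 6388622267 + 419020800 * sqrt(494) / 6388622267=1.18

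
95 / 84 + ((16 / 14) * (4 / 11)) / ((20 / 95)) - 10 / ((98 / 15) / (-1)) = 29983 / 6468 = 4.64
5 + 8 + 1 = 14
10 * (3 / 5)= 6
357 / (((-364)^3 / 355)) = -18105 / 6889792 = -0.00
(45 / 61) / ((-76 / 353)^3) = -1979413965 / 26777536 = -73.92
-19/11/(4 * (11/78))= -741/242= -3.06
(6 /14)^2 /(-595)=-9 /29155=-0.00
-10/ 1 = -10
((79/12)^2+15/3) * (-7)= -48727/144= -338.38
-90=-90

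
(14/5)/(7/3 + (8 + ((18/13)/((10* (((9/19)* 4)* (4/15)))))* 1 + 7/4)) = 8736/38555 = 0.23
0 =0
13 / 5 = 2.60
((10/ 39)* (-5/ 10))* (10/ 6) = -0.21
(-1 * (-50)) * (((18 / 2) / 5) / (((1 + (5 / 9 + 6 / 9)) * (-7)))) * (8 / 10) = -162 / 35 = -4.63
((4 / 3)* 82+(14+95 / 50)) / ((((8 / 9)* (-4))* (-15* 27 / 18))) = 3757 / 2400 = 1.57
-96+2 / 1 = -94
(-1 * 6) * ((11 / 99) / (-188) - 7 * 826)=9783145 / 282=34692.00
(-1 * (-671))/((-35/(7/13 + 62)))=-545523/455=-1198.95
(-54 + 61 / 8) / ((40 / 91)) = -33761 / 320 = -105.50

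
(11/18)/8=11/144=0.08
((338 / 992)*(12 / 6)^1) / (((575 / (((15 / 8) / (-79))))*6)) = -0.00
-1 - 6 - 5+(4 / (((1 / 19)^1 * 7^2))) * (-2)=-740 / 49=-15.10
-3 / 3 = -1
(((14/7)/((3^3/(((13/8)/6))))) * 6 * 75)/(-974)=-325/35064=-0.01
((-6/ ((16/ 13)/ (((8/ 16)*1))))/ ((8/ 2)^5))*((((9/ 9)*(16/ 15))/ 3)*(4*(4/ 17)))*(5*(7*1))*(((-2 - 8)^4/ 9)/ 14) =-8125/ 3672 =-2.21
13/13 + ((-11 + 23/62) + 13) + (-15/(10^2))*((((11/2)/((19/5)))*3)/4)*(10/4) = 111727/37696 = 2.96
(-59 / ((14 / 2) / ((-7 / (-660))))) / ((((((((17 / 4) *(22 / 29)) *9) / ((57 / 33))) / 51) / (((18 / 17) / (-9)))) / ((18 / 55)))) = 65018 / 6222425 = 0.01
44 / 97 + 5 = 529 / 97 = 5.45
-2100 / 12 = -175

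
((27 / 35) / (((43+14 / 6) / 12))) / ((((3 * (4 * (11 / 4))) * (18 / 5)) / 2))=0.00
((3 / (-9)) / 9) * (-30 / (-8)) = -5 / 36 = -0.14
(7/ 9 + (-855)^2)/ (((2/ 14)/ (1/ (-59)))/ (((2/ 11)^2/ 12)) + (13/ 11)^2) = -2786304752/ 11656233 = -239.04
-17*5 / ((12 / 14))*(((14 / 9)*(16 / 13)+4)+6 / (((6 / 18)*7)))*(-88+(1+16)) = 20971625 / 351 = 59748.22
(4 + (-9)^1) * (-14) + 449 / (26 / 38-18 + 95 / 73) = 932077 / 22212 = 41.96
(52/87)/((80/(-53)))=-689/1740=-0.40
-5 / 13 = -0.38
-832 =-832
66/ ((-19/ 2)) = -132/ 19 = -6.95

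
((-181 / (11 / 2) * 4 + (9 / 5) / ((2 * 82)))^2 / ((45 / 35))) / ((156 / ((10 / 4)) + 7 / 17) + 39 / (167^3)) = 781247748731480963737 / 3641622908200611840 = 214.53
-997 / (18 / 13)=-12961 / 18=-720.06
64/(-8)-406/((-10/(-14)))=-2882/5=-576.40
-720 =-720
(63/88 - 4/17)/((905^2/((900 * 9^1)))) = 58239/12252614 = 0.00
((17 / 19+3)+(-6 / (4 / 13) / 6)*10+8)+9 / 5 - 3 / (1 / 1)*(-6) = -153 / 190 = -0.81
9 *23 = 207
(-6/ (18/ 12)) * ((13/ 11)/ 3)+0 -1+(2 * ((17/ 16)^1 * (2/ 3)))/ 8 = -2.40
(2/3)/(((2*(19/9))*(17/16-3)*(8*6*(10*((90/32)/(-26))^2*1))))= -0.01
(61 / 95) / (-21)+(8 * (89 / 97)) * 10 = 14198483 / 193515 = 73.37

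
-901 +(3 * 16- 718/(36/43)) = -30791/18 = -1710.61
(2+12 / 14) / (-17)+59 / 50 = 6021 / 5950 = 1.01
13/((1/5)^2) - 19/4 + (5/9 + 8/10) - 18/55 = 636131/1980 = 321.28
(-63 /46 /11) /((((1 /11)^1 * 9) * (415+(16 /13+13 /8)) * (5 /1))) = -364 /4997555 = -0.00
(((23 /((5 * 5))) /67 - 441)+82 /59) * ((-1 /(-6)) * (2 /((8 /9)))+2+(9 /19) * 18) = -35992623263 /7510700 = -4792.18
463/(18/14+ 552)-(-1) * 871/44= 20.63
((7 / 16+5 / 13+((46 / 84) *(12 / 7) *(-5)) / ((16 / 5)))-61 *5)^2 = 9704041147161 / 103876864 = 93418.70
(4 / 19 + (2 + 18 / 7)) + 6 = 1434 / 133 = 10.78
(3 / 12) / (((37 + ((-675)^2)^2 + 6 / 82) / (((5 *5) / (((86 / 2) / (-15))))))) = -3075 / 292790775989788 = -0.00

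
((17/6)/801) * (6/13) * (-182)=-238/801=-0.30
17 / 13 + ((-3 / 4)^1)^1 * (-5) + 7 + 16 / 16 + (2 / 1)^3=1095 / 52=21.06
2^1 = 2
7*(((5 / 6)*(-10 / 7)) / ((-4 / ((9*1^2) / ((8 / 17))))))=39.84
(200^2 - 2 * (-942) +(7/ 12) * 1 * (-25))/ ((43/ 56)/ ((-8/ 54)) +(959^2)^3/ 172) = 1209858664/ 130683550372686754719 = 0.00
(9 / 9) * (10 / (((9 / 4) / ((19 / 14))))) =380 / 63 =6.03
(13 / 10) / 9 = 13 / 90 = 0.14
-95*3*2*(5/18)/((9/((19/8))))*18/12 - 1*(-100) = 37.33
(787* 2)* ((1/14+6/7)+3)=43285/7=6183.57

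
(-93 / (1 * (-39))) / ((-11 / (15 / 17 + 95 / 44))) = -5425 / 8228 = -0.66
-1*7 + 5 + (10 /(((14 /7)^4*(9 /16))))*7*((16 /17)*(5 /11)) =2234 /1683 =1.33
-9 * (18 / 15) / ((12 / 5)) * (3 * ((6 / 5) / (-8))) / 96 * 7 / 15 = 63 / 6400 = 0.01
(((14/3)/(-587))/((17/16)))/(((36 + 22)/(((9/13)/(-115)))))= 336/432639545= 0.00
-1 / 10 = -0.10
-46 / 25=-1.84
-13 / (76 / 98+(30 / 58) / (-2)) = -2842 / 113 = -25.15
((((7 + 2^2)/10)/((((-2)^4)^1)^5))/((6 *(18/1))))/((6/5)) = 11/1358954496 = 0.00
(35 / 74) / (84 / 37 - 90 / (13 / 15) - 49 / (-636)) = -144690 / 31050119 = -0.00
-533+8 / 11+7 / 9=-52618 / 99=-531.49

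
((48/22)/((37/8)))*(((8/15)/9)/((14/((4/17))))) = 1024/2179485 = 0.00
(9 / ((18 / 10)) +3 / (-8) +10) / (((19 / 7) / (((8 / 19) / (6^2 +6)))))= 39 / 722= 0.05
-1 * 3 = -3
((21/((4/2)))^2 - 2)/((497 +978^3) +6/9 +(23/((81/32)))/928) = 1017117/8789411619560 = 0.00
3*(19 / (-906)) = -19 / 302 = -0.06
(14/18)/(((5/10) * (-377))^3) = -0.00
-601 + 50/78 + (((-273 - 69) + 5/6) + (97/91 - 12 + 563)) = -212645/546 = -389.46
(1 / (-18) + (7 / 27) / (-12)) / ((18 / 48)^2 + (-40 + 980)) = -0.00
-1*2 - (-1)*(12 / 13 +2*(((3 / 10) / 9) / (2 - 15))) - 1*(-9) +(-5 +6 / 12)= 1333 / 390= 3.42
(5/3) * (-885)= -1475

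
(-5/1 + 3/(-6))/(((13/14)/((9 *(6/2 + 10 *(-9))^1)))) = 60291/13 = 4637.77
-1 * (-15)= 15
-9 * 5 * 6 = -270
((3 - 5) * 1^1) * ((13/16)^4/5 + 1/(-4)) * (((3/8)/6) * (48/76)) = 0.01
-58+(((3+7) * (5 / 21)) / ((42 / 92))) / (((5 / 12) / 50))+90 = 96704 / 147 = 657.85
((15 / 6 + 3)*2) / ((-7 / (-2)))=22 / 7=3.14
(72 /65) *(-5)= -72 /13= -5.54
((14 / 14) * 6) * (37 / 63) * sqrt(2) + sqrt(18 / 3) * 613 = 74 * sqrt(2) / 21 + 613 * sqrt(6) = 1506.52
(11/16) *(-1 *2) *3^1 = -33/8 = -4.12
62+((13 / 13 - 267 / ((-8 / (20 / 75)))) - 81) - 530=-5391 / 10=-539.10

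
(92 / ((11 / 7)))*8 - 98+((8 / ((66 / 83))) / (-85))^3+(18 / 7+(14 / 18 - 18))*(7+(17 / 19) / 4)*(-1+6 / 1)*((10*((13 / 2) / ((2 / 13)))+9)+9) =-5464940725332214927 / 23482277973000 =-232726.17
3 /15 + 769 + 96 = 4326 /5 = 865.20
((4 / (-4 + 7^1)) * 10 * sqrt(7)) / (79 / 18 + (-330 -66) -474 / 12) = -3 * sqrt(7) / 97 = -0.08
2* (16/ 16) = 2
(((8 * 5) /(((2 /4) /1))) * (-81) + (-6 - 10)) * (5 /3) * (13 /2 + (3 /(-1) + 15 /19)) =-2647120 /57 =-46440.70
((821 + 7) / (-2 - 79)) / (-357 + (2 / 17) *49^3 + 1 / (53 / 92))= -82892 / 109356309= -0.00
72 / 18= 4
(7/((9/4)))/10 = 14/45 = 0.31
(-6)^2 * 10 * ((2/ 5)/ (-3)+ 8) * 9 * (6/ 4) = 38232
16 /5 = 3.20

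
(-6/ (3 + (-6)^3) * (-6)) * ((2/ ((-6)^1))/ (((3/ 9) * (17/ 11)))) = 132/ 1207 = 0.11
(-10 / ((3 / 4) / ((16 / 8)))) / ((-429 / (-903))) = -24080 / 429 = -56.13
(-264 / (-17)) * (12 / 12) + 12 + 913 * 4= 62552 / 17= 3679.53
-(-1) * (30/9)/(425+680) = 2/663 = 0.00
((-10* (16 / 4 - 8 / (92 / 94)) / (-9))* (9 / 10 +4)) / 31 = -1568 / 2139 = -0.73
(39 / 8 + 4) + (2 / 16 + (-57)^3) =-185184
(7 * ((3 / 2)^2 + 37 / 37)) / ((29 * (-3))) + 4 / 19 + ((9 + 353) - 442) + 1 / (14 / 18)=-3645571 / 46284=-78.77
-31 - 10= -41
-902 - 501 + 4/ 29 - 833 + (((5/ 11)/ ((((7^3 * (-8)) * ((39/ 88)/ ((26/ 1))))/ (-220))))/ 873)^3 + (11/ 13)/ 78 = -15887166780439853074725911/ 7105645774847472369426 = -2235.85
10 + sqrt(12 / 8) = sqrt(6) / 2 + 10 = 11.22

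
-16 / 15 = -1.07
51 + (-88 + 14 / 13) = -467 / 13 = -35.92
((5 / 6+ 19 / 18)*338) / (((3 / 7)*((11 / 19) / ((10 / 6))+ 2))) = 3821090 / 6021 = 634.63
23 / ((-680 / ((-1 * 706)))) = 8119 / 340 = 23.88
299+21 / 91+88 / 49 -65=150349 / 637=236.03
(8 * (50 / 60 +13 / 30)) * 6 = 304 / 5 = 60.80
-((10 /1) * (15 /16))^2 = -5625 /64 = -87.89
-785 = -785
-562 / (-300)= 281 / 150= 1.87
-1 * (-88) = 88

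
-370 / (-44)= 185 / 22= 8.41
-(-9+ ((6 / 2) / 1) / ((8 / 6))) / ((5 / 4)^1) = 27 / 5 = 5.40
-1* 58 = -58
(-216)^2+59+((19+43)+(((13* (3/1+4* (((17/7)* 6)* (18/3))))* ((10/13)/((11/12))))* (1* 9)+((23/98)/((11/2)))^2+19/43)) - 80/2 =1016476519937/12492403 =81367.57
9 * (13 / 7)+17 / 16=1991 / 112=17.78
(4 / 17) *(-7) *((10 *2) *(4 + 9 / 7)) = -174.12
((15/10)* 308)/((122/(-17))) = -3927/61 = -64.38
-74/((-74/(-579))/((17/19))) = -9843/19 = -518.05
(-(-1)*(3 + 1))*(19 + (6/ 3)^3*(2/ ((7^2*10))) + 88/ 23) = 515236/ 5635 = 91.43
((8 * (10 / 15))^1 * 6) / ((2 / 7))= 112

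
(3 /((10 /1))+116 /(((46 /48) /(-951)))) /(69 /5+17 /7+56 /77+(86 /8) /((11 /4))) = -2038634367 /369518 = -5517.01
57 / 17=3.35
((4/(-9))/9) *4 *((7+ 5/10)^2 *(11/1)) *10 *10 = -12222.22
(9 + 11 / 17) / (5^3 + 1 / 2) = 328 / 4267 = 0.08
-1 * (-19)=19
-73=-73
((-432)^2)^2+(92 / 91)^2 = 288414952399120 / 8281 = 34828517377.02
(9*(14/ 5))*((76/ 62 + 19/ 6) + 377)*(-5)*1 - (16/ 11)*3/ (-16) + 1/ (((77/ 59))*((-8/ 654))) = -459428931/ 9548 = -48117.82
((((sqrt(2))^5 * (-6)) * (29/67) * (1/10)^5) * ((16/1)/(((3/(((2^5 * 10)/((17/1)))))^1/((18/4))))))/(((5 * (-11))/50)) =66816 * sqrt(2)/1566125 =0.06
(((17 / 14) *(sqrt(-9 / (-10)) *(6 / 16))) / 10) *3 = 459 *sqrt(10) / 11200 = 0.13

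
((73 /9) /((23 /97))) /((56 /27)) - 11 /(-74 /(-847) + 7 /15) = -30474963 /9066232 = -3.36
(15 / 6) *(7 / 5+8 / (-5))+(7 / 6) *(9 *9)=94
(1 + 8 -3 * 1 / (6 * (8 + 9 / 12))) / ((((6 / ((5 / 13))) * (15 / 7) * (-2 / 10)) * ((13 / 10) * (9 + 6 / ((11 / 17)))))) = -17215 / 305721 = -0.06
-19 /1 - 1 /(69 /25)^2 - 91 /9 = -139223 /4761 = -29.24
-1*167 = -167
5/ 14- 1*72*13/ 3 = -4363/ 14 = -311.64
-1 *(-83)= 83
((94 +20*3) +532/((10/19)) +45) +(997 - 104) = 2102.80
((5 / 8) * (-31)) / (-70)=31 / 112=0.28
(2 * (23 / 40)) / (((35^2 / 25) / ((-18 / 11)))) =-207 / 5390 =-0.04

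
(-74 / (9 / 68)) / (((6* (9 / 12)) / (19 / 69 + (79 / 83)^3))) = -451708993216 / 3195717543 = -141.35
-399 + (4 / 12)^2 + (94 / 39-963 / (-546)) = -646543 / 1638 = -394.71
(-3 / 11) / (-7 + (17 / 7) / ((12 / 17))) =252 / 3289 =0.08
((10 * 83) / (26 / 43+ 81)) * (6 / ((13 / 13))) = 214140 / 3509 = 61.03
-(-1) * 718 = 718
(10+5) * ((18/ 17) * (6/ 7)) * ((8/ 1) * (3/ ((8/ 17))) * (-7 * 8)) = -38880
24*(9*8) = 1728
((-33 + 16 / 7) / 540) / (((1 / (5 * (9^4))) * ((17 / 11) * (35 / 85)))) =-574695 / 196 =-2932.12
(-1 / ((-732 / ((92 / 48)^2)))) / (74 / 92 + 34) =12167 / 84379104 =0.00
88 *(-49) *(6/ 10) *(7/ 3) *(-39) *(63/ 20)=18540522/ 25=741620.88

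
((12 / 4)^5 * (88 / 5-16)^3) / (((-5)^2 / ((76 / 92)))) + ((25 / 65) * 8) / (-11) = 335163272 / 10278125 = 32.61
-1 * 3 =-3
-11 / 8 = -1.38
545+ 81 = 626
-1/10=-0.10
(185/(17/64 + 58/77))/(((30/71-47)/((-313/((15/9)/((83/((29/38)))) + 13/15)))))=45643481910400/32993036189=1383.43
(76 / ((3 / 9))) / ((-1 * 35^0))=-228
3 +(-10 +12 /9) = -17 /3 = -5.67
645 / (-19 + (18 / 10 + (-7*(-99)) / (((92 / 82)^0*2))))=6450 / 3293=1.96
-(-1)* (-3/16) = -3/16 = -0.19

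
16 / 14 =8 / 7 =1.14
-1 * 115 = -115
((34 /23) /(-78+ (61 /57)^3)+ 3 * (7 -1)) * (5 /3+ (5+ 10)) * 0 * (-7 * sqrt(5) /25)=0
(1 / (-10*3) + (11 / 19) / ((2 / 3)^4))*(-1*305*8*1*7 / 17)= -5641951 / 1938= -2911.22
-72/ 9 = -8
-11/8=-1.38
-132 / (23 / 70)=-9240 / 23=-401.74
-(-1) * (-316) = -316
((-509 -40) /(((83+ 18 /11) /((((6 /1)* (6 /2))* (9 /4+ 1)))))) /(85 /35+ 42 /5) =-3532815 /100814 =-35.04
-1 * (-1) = 1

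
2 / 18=0.11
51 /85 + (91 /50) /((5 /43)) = 16.25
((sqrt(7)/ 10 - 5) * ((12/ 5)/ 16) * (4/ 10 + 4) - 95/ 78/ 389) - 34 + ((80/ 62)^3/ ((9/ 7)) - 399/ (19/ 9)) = -1522869257552/ 6779388915 + 33 * sqrt(7)/ 500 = -224.46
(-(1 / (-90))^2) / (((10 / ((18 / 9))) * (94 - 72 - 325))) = 1 / 12271500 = 0.00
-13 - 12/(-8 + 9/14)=-1171/103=-11.37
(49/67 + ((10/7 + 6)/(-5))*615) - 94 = -472275/469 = -1006.98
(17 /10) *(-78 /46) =-2.88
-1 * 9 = -9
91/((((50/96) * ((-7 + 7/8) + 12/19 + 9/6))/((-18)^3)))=3872074752/15175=255161.43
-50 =-50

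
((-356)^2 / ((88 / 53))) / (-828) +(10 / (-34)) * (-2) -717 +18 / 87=-1814935115 / 2245122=-808.39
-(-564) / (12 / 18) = 846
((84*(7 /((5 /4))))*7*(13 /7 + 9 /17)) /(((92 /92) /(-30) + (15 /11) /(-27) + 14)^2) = 130935087360 /3226697393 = 40.58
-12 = -12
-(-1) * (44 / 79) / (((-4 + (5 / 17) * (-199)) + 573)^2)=3179 / 1487326759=0.00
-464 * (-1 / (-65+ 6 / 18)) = -696 / 97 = -7.18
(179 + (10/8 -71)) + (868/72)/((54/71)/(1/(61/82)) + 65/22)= 112.67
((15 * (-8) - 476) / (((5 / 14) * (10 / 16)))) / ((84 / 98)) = -233632 / 75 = -3115.09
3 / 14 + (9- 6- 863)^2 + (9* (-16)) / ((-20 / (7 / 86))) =2226198409 / 3010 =739600.80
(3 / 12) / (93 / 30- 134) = -5 / 2618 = -0.00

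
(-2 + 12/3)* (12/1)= 24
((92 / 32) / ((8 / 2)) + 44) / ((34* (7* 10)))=0.02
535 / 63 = 8.49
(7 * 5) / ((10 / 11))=77 / 2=38.50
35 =35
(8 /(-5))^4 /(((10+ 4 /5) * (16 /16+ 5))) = 1024 /10125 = 0.10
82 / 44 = 41 / 22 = 1.86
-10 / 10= -1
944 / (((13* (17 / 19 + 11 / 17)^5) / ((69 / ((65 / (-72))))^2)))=10533956688401075808 / 216351807316775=48689.02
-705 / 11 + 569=5554 / 11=504.91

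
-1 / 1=-1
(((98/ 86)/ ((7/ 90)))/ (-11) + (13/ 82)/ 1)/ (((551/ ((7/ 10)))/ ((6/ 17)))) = -955731/ 1816542310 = -0.00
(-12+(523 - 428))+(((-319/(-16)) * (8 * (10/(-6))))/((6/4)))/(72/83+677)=41896076/506367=82.74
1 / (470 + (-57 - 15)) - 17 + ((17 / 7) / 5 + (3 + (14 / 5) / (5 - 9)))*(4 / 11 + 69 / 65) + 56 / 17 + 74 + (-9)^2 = 145.27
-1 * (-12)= 12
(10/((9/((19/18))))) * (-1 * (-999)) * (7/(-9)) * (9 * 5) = -123025/3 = -41008.33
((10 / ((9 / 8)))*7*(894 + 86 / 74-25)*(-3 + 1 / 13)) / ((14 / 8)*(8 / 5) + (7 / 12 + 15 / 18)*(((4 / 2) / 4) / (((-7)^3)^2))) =-56523.23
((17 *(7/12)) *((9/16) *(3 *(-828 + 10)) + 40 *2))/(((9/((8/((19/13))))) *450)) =-16093441/923400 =-17.43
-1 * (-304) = 304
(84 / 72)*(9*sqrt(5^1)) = 21*sqrt(5) / 2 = 23.48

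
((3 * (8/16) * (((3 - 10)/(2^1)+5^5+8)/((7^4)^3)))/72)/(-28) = -6259/37205379996288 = -0.00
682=682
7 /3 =2.33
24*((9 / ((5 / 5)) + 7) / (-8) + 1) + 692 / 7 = 524 / 7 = 74.86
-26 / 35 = -0.74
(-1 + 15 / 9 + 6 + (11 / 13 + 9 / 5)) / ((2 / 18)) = 5448 / 65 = 83.82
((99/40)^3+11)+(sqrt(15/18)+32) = sqrt(30)/6+3722299/64000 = 59.07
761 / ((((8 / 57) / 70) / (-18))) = -13663755 / 2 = -6831877.50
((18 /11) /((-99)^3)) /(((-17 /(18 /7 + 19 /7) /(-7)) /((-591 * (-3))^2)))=-2871866 /248897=-11.54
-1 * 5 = -5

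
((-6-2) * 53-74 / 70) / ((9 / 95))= -31407 / 7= -4486.71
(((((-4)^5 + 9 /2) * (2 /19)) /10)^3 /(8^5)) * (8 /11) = -8477185319 /309039104000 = -0.03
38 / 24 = 19 / 12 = 1.58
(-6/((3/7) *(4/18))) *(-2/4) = 31.50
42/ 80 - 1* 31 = -1219/ 40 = -30.48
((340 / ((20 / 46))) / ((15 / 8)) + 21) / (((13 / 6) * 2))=6571 / 65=101.09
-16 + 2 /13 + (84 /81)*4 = -4106 /351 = -11.70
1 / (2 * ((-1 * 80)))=-1 / 160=-0.01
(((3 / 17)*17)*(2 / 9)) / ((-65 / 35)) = -14 / 39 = -0.36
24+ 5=29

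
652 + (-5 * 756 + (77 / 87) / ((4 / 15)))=-362463 / 116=-3124.68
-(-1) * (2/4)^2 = 1/4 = 0.25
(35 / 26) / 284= 35 / 7384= 0.00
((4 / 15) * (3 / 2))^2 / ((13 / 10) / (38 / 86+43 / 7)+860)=0.00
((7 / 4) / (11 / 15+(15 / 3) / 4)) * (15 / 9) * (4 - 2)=50 / 17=2.94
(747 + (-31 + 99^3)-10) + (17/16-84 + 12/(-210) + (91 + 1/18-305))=4892368627/5040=970708.06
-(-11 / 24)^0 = -1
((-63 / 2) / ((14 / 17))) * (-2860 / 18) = 6077.50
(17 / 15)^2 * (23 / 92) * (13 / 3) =1.39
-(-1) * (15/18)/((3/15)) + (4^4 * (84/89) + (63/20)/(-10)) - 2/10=13097399/53400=245.27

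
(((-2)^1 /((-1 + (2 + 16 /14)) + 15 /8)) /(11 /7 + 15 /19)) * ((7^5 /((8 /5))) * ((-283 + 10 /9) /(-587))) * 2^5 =-1270311783328 /37324395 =-34034.36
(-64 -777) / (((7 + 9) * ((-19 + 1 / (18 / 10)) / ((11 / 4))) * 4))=83259 / 42496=1.96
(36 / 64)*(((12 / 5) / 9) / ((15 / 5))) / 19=1 / 380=0.00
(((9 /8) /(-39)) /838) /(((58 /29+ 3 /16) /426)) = -1278 /190645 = -0.01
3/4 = 0.75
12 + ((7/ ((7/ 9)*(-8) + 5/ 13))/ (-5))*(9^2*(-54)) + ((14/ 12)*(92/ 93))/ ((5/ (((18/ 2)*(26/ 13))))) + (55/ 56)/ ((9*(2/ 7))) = -15739318001/ 15244560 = -1032.45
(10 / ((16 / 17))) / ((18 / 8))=85 / 18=4.72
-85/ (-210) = 17/ 42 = 0.40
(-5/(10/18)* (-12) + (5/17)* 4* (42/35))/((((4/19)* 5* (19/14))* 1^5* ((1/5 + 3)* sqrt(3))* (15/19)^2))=78337* sqrt(3)/6120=22.17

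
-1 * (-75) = 75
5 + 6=11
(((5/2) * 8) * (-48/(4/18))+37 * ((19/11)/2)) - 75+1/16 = -767885/176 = -4362.98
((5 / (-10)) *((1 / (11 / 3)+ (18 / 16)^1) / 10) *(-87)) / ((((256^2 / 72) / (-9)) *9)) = -96309 / 14417920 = -0.01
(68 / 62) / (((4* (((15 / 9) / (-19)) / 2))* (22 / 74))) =-35853 / 1705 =-21.03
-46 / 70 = -23 / 35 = -0.66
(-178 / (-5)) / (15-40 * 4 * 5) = -178 / 3925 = -0.05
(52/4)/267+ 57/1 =15232/267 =57.05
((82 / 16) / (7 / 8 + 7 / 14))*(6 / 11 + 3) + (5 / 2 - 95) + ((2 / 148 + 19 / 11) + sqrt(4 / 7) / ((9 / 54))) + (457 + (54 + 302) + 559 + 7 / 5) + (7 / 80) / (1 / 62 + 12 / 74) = 12*sqrt(7) / 7 + 94949235121 / 73243720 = 1300.88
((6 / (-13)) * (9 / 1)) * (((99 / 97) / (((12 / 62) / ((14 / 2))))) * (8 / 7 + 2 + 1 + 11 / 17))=-15743970 / 21437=-734.43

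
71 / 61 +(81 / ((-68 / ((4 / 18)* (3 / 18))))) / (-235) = 1134763 / 974780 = 1.16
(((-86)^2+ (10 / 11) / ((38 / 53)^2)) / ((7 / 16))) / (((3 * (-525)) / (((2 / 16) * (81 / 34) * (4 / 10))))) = -528777693 / 413480375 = -1.28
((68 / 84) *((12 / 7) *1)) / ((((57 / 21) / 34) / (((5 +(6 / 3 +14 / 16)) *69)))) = 179469 / 19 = 9445.74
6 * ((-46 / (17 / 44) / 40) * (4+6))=-3036 / 17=-178.59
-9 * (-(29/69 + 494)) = 102345/23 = 4449.78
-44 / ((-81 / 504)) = 2464 / 9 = 273.78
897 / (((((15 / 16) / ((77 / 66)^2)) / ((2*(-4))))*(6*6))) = -117208 / 405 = -289.40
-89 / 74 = -1.20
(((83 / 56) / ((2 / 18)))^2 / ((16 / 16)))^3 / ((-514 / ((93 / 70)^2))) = -1502759589516130811121 / 77676090857881600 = -19346.49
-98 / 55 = -1.78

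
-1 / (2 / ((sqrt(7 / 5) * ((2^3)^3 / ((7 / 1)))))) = -256 * sqrt(35) / 35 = -43.27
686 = 686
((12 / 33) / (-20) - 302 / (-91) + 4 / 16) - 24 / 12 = 31041 / 20020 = 1.55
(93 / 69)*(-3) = -93 / 23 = -4.04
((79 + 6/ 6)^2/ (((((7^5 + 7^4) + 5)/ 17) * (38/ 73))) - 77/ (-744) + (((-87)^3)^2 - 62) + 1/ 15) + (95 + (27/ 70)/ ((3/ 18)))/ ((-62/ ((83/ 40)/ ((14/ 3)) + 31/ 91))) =96179400241142911443161/ 221802557200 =433626200956.82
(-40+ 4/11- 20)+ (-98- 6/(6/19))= -1943/11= -176.64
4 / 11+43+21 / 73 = 35052 / 803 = 43.65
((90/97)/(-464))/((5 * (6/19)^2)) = -361/90016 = -0.00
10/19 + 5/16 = 255/304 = 0.84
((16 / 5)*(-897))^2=205979904 / 25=8239196.16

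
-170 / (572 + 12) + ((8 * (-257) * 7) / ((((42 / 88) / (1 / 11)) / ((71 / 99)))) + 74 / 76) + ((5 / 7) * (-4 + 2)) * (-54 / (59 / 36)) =-1918.25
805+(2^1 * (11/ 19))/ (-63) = 963563/ 1197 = 804.98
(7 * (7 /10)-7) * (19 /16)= -399 /160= -2.49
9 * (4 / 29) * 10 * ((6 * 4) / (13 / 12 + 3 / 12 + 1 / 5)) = 129600 / 667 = 194.30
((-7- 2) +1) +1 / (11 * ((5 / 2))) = -438 / 55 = -7.96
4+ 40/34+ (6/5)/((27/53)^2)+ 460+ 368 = 17304766/20655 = 837.80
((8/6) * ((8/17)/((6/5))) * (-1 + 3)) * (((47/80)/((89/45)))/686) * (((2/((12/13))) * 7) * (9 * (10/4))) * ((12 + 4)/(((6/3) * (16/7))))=45825/84728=0.54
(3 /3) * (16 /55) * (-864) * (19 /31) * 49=-12870144 /1705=-7548.47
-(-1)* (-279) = -279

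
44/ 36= 11/ 9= 1.22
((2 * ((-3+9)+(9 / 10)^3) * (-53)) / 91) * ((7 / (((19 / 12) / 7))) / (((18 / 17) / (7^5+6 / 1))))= -237846802613 / 61750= -3851770.08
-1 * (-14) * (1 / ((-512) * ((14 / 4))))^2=1 / 229376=0.00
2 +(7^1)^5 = 16809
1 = 1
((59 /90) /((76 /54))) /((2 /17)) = 3009 /760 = 3.96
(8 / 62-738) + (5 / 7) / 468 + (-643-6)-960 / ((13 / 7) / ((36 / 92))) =-1589.14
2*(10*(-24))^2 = 115200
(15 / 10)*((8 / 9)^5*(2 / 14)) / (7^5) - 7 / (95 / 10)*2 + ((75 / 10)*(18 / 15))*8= 3103018569076 / 43998020073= 70.53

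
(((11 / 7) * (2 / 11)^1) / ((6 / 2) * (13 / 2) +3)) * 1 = 4 / 315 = 0.01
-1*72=-72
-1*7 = -7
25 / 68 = 0.37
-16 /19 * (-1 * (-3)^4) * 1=1296 /19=68.21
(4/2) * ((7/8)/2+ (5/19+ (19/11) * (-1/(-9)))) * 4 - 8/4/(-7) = 7.43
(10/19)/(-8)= -5/76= -0.07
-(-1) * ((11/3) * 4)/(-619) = -44/1857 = -0.02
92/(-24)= -23/6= -3.83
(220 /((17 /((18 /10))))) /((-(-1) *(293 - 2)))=132 /1649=0.08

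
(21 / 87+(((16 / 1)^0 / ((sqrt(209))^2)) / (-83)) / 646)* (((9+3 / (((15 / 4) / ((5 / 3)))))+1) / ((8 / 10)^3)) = 9805388125 / 1835173824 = 5.34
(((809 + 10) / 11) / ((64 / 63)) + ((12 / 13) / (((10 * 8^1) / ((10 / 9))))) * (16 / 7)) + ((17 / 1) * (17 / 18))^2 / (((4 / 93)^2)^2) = 231631817981131 / 3075072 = 75325656.76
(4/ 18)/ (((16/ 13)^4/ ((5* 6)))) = 142805/ 49152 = 2.91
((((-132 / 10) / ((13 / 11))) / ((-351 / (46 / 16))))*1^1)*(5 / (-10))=-2783 / 60840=-0.05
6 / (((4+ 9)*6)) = 0.08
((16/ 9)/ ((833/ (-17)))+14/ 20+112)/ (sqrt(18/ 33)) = 496847 * sqrt(66)/ 26460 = 152.55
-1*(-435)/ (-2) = -435/ 2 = -217.50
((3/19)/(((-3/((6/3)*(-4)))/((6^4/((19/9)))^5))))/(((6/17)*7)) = 14859546902892.06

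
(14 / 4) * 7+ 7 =63 / 2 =31.50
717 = 717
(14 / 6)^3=343 / 27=12.70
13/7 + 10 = 83/7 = 11.86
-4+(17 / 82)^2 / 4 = -107295 / 26896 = -3.99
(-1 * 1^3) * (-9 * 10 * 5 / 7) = 450 / 7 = 64.29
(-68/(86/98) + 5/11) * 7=-255059/473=-539.24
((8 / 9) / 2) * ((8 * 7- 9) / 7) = 188 / 63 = 2.98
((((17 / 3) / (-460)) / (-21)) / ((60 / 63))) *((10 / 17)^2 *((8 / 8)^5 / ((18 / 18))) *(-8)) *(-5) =10 / 1173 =0.01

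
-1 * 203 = -203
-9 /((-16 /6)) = 3.38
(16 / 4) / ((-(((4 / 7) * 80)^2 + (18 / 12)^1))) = -392 / 204947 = -0.00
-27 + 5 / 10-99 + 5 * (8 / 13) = -3183 / 26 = -122.42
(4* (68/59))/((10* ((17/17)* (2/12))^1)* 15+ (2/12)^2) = 0.18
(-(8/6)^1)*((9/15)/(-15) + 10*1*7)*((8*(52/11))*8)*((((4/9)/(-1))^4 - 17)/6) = 39256375808/492075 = 79777.22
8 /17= 0.47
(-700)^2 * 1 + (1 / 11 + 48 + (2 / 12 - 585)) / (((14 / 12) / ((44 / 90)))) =30855830 / 63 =489775.08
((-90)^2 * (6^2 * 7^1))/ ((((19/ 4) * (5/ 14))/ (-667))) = -15248580480/ 19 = -802556867.37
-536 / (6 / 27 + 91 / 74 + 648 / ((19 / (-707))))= 0.02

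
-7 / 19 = -0.37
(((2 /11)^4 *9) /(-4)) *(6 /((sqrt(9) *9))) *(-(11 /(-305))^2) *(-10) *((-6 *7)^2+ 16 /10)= -141248 /11256025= -0.01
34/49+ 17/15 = 1343/735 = 1.83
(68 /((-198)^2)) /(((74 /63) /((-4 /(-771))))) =238 /31065903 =0.00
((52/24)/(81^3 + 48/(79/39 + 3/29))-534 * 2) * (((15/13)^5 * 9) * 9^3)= -189158144745622021875/13199097084758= -14331142.77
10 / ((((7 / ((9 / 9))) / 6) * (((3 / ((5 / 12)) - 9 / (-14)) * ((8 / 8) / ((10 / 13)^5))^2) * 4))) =500000000000 / 25228104008367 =0.02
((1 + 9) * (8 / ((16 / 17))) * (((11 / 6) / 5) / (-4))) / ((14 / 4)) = -187 / 84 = -2.23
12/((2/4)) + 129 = 153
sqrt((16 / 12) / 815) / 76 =sqrt(2445) / 92910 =0.00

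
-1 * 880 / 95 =-176 / 19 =-9.26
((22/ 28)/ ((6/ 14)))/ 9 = 11/ 54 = 0.20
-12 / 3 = -4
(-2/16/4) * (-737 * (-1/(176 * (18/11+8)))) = -737/54272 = -0.01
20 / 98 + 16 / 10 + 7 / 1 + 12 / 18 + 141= 110596 / 735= 150.47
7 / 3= 2.33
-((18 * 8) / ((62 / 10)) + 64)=-2704 / 31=-87.23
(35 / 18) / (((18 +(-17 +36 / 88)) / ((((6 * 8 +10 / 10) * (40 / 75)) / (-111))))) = -30184 / 92907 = -0.32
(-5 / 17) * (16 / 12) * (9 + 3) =-80 / 17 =-4.71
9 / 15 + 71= 358 / 5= 71.60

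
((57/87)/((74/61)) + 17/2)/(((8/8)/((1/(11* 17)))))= 9700/200651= 0.05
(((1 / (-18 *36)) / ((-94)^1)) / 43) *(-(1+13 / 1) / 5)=-0.00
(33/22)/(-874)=-3/1748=-0.00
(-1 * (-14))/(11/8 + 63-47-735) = -112/5741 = -0.02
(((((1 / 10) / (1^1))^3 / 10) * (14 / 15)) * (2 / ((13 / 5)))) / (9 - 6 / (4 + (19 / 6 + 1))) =343 / 39487500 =0.00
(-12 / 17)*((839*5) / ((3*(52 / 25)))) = -104875 / 221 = -474.55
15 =15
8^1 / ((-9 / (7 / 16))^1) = -7 / 18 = -0.39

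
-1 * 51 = -51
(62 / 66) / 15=31 / 495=0.06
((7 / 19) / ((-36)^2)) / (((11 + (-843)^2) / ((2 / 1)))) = 7 / 8749645920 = 0.00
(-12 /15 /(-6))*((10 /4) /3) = 1 /9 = 0.11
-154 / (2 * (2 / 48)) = -1848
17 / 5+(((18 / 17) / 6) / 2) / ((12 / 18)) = 1201 / 340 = 3.53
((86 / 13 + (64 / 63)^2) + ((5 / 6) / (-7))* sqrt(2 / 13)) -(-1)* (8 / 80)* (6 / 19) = 37640081 / 4901715 -5* sqrt(26) / 546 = 7.63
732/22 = 366/11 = 33.27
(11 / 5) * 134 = 1474 / 5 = 294.80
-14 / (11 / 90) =-1260 / 11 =-114.55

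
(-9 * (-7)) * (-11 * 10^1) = -6930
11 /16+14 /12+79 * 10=38009 /48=791.85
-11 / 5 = -2.20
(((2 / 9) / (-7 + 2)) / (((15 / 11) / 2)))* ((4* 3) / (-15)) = 176 / 3375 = 0.05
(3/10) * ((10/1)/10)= 3/10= 0.30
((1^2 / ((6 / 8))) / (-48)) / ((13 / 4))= -1 / 117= -0.01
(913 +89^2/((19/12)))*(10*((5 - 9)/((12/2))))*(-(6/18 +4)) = 29223740/171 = 170899.06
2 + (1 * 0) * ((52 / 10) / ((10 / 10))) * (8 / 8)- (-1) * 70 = 72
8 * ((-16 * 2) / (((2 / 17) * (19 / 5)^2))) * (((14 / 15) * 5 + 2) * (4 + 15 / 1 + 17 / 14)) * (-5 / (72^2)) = 12027500 / 614061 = 19.59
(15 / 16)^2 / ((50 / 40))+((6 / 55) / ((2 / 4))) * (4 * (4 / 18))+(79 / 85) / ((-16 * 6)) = 53101 / 59840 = 0.89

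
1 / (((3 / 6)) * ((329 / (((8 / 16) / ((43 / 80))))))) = 80 / 14147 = 0.01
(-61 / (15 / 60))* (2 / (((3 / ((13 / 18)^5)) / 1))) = -22648873 / 708588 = -31.96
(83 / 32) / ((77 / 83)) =6889 / 2464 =2.80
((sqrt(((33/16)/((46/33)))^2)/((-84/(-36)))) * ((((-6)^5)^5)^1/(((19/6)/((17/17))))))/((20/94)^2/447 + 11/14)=-34392591454324334673637933056/4747154161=-7244886154503869855.18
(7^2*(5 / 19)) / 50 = 49 / 190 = 0.26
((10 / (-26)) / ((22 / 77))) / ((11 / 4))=-70 / 143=-0.49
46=46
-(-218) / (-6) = -109 / 3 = -36.33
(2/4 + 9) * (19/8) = 361/16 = 22.56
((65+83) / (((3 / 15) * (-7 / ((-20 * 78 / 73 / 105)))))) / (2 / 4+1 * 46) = 153920 / 332661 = 0.46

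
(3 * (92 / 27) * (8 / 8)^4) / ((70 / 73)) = 3358 / 315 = 10.66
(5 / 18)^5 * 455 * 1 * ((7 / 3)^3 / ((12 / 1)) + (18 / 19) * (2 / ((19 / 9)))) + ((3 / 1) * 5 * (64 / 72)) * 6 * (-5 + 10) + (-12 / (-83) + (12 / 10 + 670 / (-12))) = 31825212256107091 / 91719744094080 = 346.98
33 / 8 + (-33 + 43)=113 / 8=14.12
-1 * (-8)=8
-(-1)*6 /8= 3 /4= 0.75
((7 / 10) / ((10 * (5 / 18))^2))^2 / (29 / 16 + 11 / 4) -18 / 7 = -2.57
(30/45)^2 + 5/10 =17/18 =0.94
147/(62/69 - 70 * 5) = -0.42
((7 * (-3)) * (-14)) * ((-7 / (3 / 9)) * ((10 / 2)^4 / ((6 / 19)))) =-12219375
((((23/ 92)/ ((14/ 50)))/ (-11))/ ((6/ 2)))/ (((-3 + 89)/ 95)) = -2375/ 79464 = -0.03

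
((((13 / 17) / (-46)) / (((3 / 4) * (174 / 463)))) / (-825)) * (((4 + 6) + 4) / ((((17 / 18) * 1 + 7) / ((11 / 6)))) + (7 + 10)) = 121769 / 84192075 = 0.00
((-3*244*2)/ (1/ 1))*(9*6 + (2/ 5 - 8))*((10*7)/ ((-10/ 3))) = 7132608/ 5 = 1426521.60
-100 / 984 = -25 / 246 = -0.10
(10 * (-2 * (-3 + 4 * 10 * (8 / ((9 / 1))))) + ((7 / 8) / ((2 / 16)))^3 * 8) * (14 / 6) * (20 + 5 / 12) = 8075935 / 81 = 99702.90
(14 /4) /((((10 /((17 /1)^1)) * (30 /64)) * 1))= 952 /75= 12.69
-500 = -500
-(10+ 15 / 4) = -55 / 4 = -13.75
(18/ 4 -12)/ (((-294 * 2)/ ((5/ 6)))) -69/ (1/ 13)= -2109719/ 2352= -896.99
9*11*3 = 297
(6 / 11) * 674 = 4044 / 11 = 367.64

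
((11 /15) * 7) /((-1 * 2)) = -77 /30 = -2.57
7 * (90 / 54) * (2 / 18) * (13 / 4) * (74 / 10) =3367 / 108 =31.18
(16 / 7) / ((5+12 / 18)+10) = 48 / 329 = 0.15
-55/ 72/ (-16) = 55/ 1152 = 0.05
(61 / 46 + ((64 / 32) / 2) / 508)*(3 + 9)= 46551 / 2921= 15.94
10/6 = 5/3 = 1.67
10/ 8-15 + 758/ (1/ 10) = 30265/ 4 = 7566.25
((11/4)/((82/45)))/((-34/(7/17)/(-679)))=2352735/189584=12.41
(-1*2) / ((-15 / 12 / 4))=6.40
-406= -406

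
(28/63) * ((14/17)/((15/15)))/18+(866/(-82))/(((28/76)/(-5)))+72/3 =66135707/395199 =167.35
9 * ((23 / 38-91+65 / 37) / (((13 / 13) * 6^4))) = -124625 / 202464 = -0.62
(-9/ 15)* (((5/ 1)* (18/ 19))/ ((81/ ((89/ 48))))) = -89/ 1368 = -0.07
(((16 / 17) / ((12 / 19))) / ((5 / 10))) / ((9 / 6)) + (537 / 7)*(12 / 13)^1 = 72.80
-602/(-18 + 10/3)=903/22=41.05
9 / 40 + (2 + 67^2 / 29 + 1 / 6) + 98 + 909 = 4051363 / 3480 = 1164.18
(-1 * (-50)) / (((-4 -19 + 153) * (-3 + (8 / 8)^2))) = -5 / 26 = -0.19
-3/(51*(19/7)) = -7/323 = -0.02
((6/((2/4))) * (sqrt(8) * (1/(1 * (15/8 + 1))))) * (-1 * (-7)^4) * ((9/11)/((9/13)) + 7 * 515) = -18286630656 * sqrt(2)/253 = -102218186.10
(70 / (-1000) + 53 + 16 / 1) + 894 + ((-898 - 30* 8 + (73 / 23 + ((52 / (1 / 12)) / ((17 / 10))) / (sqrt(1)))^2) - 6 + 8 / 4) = 2092837072033 / 15288100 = 136893.21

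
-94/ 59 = -1.59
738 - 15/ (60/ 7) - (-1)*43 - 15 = 3057/ 4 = 764.25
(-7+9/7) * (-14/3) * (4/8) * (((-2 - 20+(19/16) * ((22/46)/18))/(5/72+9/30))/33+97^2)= 3453194270/27531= 125429.31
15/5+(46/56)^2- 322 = -249567/784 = -318.33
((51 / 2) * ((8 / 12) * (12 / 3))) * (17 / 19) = 1156 / 19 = 60.84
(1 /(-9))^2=1 /81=0.01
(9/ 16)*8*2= 9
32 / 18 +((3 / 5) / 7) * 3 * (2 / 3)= 614 / 315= 1.95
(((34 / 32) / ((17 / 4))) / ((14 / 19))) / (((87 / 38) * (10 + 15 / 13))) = 4693 / 353220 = 0.01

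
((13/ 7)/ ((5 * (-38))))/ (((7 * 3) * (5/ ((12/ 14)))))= -13/ 162925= -0.00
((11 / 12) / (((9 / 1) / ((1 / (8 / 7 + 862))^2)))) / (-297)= -49 / 106450807824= -0.00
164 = 164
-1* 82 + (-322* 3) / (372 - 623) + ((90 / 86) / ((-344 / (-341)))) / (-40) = -2322049295 / 29702336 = -78.18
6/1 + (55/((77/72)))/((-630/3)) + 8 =674/49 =13.76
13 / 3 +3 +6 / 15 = 116 / 15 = 7.73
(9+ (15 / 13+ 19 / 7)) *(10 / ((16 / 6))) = 17565 / 364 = 48.26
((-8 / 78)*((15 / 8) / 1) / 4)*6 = -0.29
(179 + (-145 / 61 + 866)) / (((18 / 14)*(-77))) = -21200 / 2013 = -10.53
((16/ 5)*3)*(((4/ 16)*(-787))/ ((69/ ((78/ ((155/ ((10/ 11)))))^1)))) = -491088/ 39215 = -12.52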